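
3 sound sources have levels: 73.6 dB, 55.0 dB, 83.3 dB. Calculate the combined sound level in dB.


Formula: L_total = 10 * log10( sum(10^(Li/10)) )
  Source 1: 10^(73.6/10) = 22908676.5277
  Source 2: 10^(55.0/10) = 316227.766
  Source 3: 10^(83.3/10) = 213796208.9502
Sum of linear values = 237021113.2439
L_total = 10 * log10(237021113.2439) = 83.75

83.75 dB


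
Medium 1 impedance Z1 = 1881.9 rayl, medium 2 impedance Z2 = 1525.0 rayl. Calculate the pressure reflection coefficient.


Given values:
  Z1 = 1881.9 rayl, Z2 = 1525.0 rayl
Formula: R = (Z2 - Z1) / (Z2 + Z1)
Numerator: Z2 - Z1 = 1525.0 - 1881.9 = -356.9
Denominator: Z2 + Z1 = 1525.0 + 1881.9 = 3406.9
R = -356.9 / 3406.9 = -0.1048

-0.1048


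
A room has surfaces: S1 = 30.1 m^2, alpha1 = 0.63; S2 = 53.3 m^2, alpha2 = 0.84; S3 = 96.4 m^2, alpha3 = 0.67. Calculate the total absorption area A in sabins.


Given surfaces:
  Surface 1: 30.1 * 0.63 = 18.963
  Surface 2: 53.3 * 0.84 = 44.772
  Surface 3: 96.4 * 0.67 = 64.588
Formula: A = sum(Si * alpha_i)
A = 18.963 + 44.772 + 64.588
A = 128.32

128.32 sabins


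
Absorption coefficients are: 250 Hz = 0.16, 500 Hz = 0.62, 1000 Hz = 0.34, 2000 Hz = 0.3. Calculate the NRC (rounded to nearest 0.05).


Given values:
  a_250 = 0.16, a_500 = 0.62
  a_1000 = 0.34, a_2000 = 0.3
Formula: NRC = (a250 + a500 + a1000 + a2000) / 4
Sum = 0.16 + 0.62 + 0.34 + 0.3 = 1.42
NRC = 1.42 / 4 = 0.355
Rounded to nearest 0.05: 0.35

0.35


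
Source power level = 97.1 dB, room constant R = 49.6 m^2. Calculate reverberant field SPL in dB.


Given values:
  Lw = 97.1 dB, R = 49.6 m^2
Formula: SPL = Lw + 10 * log10(4 / R)
Compute 4 / R = 4 / 49.6 = 0.080645
Compute 10 * log10(0.080645) = -10.9342
SPL = 97.1 + (-10.9342) = 86.17

86.17 dB


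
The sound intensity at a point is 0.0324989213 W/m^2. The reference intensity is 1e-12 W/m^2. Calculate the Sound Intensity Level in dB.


Given values:
  I = 0.0324989213 W/m^2
  I_ref = 1e-12 W/m^2
Formula: SIL = 10 * log10(I / I_ref)
Compute ratio: I / I_ref = 32498921300
Compute log10: log10(32498921300) = 10.511869
Multiply: SIL = 10 * 10.511869 = 105.12

105.12 dB


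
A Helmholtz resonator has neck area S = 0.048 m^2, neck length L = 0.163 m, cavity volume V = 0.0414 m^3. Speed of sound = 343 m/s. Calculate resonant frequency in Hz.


Given values:
  S = 0.048 m^2, L = 0.163 m, V = 0.0414 m^3, c = 343 m/s
Formula: f = (c / (2*pi)) * sqrt(S / (V * L))
Compute V * L = 0.0414 * 0.163 = 0.0067482
Compute S / (V * L) = 0.048 / 0.0067482 = 7.113
Compute sqrt(7.113) = 2.667021
Compute c / (2*pi) = 343 / 6.283185 = 54.590148
f = 54.590148 * 2.667021 = 145.59

145.59 Hz


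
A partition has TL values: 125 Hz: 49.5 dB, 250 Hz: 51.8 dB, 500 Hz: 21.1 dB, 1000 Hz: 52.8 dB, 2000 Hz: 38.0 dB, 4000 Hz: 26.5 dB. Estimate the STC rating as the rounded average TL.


Given TL values at each frequency:
  125 Hz: 49.5 dB
  250 Hz: 51.8 dB
  500 Hz: 21.1 dB
  1000 Hz: 52.8 dB
  2000 Hz: 38.0 dB
  4000 Hz: 26.5 dB
Formula: STC ~ round(average of TL values)
Sum = 49.5 + 51.8 + 21.1 + 52.8 + 38.0 + 26.5 = 239.7
Average = 239.7 / 6 = 39.95
Rounded: 40

40


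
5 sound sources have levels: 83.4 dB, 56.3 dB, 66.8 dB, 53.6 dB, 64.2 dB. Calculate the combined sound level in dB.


Formula: L_total = 10 * log10( sum(10^(Li/10)) )
  Source 1: 10^(83.4/10) = 218776162.395
  Source 2: 10^(56.3/10) = 426579.5188
  Source 3: 10^(66.8/10) = 4786300.9232
  Source 4: 10^(53.6/10) = 229086.7653
  Source 5: 10^(64.2/10) = 2630267.9919
Sum of linear values = 226848397.5942
L_total = 10 * log10(226848397.5942) = 83.56

83.56 dB


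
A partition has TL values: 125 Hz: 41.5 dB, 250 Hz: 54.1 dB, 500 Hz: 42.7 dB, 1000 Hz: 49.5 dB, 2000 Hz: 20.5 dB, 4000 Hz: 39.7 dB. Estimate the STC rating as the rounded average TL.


Given TL values at each frequency:
  125 Hz: 41.5 dB
  250 Hz: 54.1 dB
  500 Hz: 42.7 dB
  1000 Hz: 49.5 dB
  2000 Hz: 20.5 dB
  4000 Hz: 39.7 dB
Formula: STC ~ round(average of TL values)
Sum = 41.5 + 54.1 + 42.7 + 49.5 + 20.5 + 39.7 = 248.0
Average = 248.0 / 6 = 41.33
Rounded: 41

41


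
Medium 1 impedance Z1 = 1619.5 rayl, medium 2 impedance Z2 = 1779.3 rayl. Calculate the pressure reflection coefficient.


Given values:
  Z1 = 1619.5 rayl, Z2 = 1779.3 rayl
Formula: R = (Z2 - Z1) / (Z2 + Z1)
Numerator: Z2 - Z1 = 1779.3 - 1619.5 = 159.8
Denominator: Z2 + Z1 = 1779.3 + 1619.5 = 3398.8
R = 159.8 / 3398.8 = 0.047

0.047


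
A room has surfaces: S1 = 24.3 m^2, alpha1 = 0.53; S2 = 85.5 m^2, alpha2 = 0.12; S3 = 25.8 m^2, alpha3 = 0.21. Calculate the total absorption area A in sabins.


Given surfaces:
  Surface 1: 24.3 * 0.53 = 12.879
  Surface 2: 85.5 * 0.12 = 10.26
  Surface 3: 25.8 * 0.21 = 5.418
Formula: A = sum(Si * alpha_i)
A = 12.879 + 10.26 + 5.418
A = 28.56

28.56 sabins


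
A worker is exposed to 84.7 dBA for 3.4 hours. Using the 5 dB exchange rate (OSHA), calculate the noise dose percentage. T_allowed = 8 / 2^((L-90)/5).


Given values:
  L = 84.7 dBA, T = 3.4 hours
Formula: T_allowed = 8 / 2^((L - 90) / 5)
Compute exponent: (84.7 - 90) / 5 = -1.06
Compute 2^(-1.06) = 0.479632
T_allowed = 8 / 0.479632 = 16.679454 hours
Dose = (T / T_allowed) * 100
Dose = (3.4 / 16.679454) * 100 = 20.38

20.38 %


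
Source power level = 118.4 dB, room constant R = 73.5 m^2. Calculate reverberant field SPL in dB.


Given values:
  Lw = 118.4 dB, R = 73.5 m^2
Formula: SPL = Lw + 10 * log10(4 / R)
Compute 4 / R = 4 / 73.5 = 0.054422
Compute 10 * log10(0.054422) = -12.6423
SPL = 118.4 + (-12.6423) = 105.76

105.76 dB


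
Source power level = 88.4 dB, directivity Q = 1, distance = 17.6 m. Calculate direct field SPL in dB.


Given values:
  Lw = 88.4 dB, Q = 1, r = 17.6 m
Formula: SPL = Lw + 10 * log10(Q / (4 * pi * r^2))
Compute 4 * pi * r^2 = 4 * pi * 17.6^2 = 3892.559
Compute Q / denom = 1 / 3892.559 = 0.0002569
Compute 10 * log10(0.0002569) = -35.9024
SPL = 88.4 + (-35.9024) = 52.5

52.5 dB


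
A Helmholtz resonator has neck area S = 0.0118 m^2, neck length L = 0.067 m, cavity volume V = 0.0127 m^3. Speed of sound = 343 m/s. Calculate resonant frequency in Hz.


Given values:
  S = 0.0118 m^2, L = 0.067 m, V = 0.0127 m^3, c = 343 m/s
Formula: f = (c / (2*pi)) * sqrt(S / (V * L))
Compute V * L = 0.0127 * 0.067 = 0.0008509
Compute S / (V * L) = 0.0118 / 0.0008509 = 13.8677
Compute sqrt(13.8677) = 3.723936
Compute c / (2*pi) = 343 / 6.283185 = 54.590148
f = 54.590148 * 3.723936 = 203.29

203.29 Hz


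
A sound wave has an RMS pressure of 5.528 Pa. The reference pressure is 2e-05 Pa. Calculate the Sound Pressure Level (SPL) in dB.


Given values:
  p = 5.528 Pa
  p_ref = 2e-05 Pa
Formula: SPL = 20 * log10(p / p_ref)
Compute ratio: p / p_ref = 5.528 / 2e-05 = 276400
Compute log10: log10(276400) = 5.441538
Multiply: SPL = 20 * 5.441538 = 108.83

108.83 dB


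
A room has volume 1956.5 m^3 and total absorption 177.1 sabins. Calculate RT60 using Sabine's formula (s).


Given values:
  V = 1956.5 m^3
  A = 177.1 sabins
Formula: RT60 = 0.161 * V / A
Numerator: 0.161 * 1956.5 = 314.9965
RT60 = 314.9965 / 177.1 = 1.779

1.779 s


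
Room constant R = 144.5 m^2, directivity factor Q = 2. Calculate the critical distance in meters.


Given values:
  R = 144.5 m^2, Q = 2
Formula: d_c = 0.141 * sqrt(Q * R)
Compute Q * R = 2 * 144.5 = 289.0
Compute sqrt(289.0) = 17.0
d_c = 0.141 * 17.0 = 2.397

2.397 m


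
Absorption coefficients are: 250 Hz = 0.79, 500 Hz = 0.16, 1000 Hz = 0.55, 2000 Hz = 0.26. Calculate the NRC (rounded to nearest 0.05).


Given values:
  a_250 = 0.79, a_500 = 0.16
  a_1000 = 0.55, a_2000 = 0.26
Formula: NRC = (a250 + a500 + a1000 + a2000) / 4
Sum = 0.79 + 0.16 + 0.55 + 0.26 = 1.76
NRC = 1.76 / 4 = 0.44
Rounded to nearest 0.05: 0.45

0.45


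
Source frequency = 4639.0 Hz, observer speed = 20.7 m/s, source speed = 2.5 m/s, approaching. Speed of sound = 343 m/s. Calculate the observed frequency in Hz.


Given values:
  f_s = 4639.0 Hz, v_o = 20.7 m/s, v_s = 2.5 m/s
  Direction: approaching
Formula: f_o = f_s * (c + v_o) / (c - v_s)
Numerator: c + v_o = 343 + 20.7 = 363.7
Denominator: c - v_s = 343 - 2.5 = 340.5
f_o = 4639.0 * 363.7 / 340.5 = 4955.08

4955.08 Hz


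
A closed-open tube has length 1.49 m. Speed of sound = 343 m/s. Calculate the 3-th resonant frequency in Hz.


Given values:
  Tube type: closed-open, L = 1.49 m, c = 343 m/s, n = 3
Formula: f_n = (2n - 1) * c / (4 * L)
Compute 2n - 1 = 2*3 - 1 = 5
Compute 4 * L = 4 * 1.49 = 5.96
f = 5 * 343 / 5.96
f = 287.75

287.75 Hz


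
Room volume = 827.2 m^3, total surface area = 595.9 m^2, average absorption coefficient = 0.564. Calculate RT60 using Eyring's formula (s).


Given values:
  V = 827.2 m^3, S = 595.9 m^2, alpha = 0.564
Formula: RT60 = 0.161 * V / (-S * ln(1 - alpha))
Compute ln(1 - 0.564) = ln(0.436) = -0.830113
Denominator: -595.9 * -0.830113 = 494.6643
Numerator: 0.161 * 827.2 = 133.1792
RT60 = 133.1792 / 494.6643 = 0.269

0.269 s


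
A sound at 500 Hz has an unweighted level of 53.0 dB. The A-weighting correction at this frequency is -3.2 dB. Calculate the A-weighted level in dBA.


Given values:
  SPL = 53.0 dB
  A-weighting at 500 Hz = -3.2 dB
Formula: L_A = SPL + A_weight
L_A = 53.0 + (-3.2)
L_A = 49.8

49.8 dBA


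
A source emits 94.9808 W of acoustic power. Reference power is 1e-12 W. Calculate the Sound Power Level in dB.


Given values:
  W = 94.9808 W
  W_ref = 1e-12 W
Formula: SWL = 10 * log10(W / W_ref)
Compute ratio: W / W_ref = 94980800000000
Compute log10: log10(94980800000000) = 13.977636
Multiply: SWL = 10 * 13.977636 = 139.78

139.78 dB


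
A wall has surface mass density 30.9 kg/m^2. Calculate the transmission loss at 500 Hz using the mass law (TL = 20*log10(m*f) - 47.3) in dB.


Given values:
  m = 30.9 kg/m^2, f = 500 Hz
Formula: TL = 20 * log10(m * f) - 47.3
Compute m * f = 30.9 * 500 = 15450.0
Compute log10(15450.0) = 4.188928
Compute 20 * 4.188928 = 83.7786
TL = 83.7786 - 47.3 = 36.48

36.48 dB


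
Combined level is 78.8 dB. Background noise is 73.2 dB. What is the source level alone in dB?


Given values:
  L_total = 78.8 dB, L_bg = 73.2 dB
Formula: L_source = 10 * log10(10^(L_total/10) - 10^(L_bg/10))
Convert to linear:
  10^(78.8/10) = 75857757.5029
  10^(73.2/10) = 20892961.3085
Difference: 75857757.5029 - 20892961.3085 = 54964796.1944
L_source = 10 * log10(54964796.1944) = 77.4

77.4 dB


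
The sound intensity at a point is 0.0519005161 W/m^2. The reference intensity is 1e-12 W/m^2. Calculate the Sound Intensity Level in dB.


Given values:
  I = 0.0519005161 W/m^2
  I_ref = 1e-12 W/m^2
Formula: SIL = 10 * log10(I / I_ref)
Compute ratio: I / I_ref = 51900516100
Compute log10: log10(51900516100) = 10.715172
Multiply: SIL = 10 * 10.715172 = 107.15

107.15 dB


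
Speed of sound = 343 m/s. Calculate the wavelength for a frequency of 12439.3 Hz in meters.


Given values:
  c = 343 m/s, f = 12439.3 Hz
Formula: lambda = c / f
lambda = 343 / 12439.3
lambda = 0.0276

0.0276 m


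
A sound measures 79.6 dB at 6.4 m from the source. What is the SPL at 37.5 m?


Given values:
  SPL1 = 79.6 dB, r1 = 6.4 m, r2 = 37.5 m
Formula: SPL2 = SPL1 - 20 * log10(r2 / r1)
Compute ratio: r2 / r1 = 37.5 / 6.4 = 5.8594
Compute log10: log10(5.8594) = 0.767853
Compute drop: 20 * 0.767853 = 15.3571
SPL2 = 79.6 - 15.3571 = 64.24

64.24 dB


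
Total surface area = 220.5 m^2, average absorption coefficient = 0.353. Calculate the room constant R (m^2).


Given values:
  S = 220.5 m^2, alpha = 0.353
Formula: R = S * alpha / (1 - alpha)
Numerator: 220.5 * 0.353 = 77.8365
Denominator: 1 - 0.353 = 0.647
R = 77.8365 / 0.647 = 120.3

120.3 m^2


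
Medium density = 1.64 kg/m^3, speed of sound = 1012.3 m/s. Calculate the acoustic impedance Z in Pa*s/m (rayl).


Given values:
  rho = 1.64 kg/m^3
  c = 1012.3 m/s
Formula: Z = rho * c
Z = 1.64 * 1012.3
Z = 1660.17

1660.17 rayl


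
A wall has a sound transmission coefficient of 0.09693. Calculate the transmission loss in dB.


Given values:
  tau = 0.09693
Formula: TL = 10 * log10(1 / tau)
Compute 1 / tau = 1 / 0.09693 = 10.3167
Compute log10(10.3167) = 1.013541
TL = 10 * 1.013541 = 10.14

10.14 dB


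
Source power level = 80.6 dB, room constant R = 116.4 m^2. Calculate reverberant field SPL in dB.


Given values:
  Lw = 80.6 dB, R = 116.4 m^2
Formula: SPL = Lw + 10 * log10(4 / R)
Compute 4 / R = 4 / 116.4 = 0.034364
Compute 10 * log10(0.034364) = -14.639
SPL = 80.6 + (-14.639) = 65.96

65.96 dB


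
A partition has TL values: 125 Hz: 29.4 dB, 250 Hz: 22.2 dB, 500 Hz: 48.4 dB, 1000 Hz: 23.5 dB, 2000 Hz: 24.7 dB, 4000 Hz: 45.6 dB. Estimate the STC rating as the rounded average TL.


Given TL values at each frequency:
  125 Hz: 29.4 dB
  250 Hz: 22.2 dB
  500 Hz: 48.4 dB
  1000 Hz: 23.5 dB
  2000 Hz: 24.7 dB
  4000 Hz: 45.6 dB
Formula: STC ~ round(average of TL values)
Sum = 29.4 + 22.2 + 48.4 + 23.5 + 24.7 + 45.6 = 193.8
Average = 193.8 / 6 = 32.3
Rounded: 32

32


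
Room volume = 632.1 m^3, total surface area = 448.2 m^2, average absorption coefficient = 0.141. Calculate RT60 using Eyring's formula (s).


Given values:
  V = 632.1 m^3, S = 448.2 m^2, alpha = 0.141
Formula: RT60 = 0.161 * V / (-S * ln(1 - alpha))
Compute ln(1 - 0.141) = ln(0.859) = -0.151986
Denominator: -448.2 * -0.151986 = 68.1201
Numerator: 0.161 * 632.1 = 101.7681
RT60 = 101.7681 / 68.1201 = 1.494

1.494 s


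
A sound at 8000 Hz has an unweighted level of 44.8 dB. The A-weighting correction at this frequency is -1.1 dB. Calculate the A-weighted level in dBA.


Given values:
  SPL = 44.8 dB
  A-weighting at 8000 Hz = -1.1 dB
Formula: L_A = SPL + A_weight
L_A = 44.8 + (-1.1)
L_A = 43.7

43.7 dBA


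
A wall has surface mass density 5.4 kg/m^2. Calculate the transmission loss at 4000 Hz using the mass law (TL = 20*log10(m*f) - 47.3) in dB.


Given values:
  m = 5.4 kg/m^2, f = 4000 Hz
Formula: TL = 20 * log10(m * f) - 47.3
Compute m * f = 5.4 * 4000 = 21600.0
Compute log10(21600.0) = 4.334454
Compute 20 * 4.334454 = 86.6891
TL = 86.6891 - 47.3 = 39.39

39.39 dB


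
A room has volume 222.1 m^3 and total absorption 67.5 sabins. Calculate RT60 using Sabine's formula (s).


Given values:
  V = 222.1 m^3
  A = 67.5 sabins
Formula: RT60 = 0.161 * V / A
Numerator: 0.161 * 222.1 = 35.7581
RT60 = 35.7581 / 67.5 = 0.53

0.53 s


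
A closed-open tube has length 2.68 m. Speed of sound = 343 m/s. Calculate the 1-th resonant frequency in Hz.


Given values:
  Tube type: closed-open, L = 2.68 m, c = 343 m/s, n = 1
Formula: f_n = (2n - 1) * c / (4 * L)
Compute 2n - 1 = 2*1 - 1 = 1
Compute 4 * L = 4 * 2.68 = 10.72
f = 1 * 343 / 10.72
f = 32.0

32.0 Hz


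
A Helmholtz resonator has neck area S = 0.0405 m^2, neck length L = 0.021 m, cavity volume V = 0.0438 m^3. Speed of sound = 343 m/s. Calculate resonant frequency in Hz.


Given values:
  S = 0.0405 m^2, L = 0.021 m, V = 0.0438 m^3, c = 343 m/s
Formula: f = (c / (2*pi)) * sqrt(S / (V * L))
Compute V * L = 0.0438 * 0.021 = 0.0009198
Compute S / (V * L) = 0.0405 / 0.0009198 = 44.0313
Compute sqrt(44.0313) = 6.635608
Compute c / (2*pi) = 343 / 6.283185 = 54.590148
f = 54.590148 * 6.635608 = 362.24

362.24 Hz


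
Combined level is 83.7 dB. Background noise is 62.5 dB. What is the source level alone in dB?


Given values:
  L_total = 83.7 dB, L_bg = 62.5 dB
Formula: L_source = 10 * log10(10^(L_total/10) - 10^(L_bg/10))
Convert to linear:
  10^(83.7/10) = 234422881.532
  10^(62.5/10) = 1778279.41
Difference: 234422881.532 - 1778279.41 = 232644602.122
L_source = 10 * log10(232644602.122) = 83.67

83.67 dB


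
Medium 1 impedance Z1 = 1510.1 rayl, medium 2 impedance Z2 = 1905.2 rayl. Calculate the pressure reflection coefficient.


Given values:
  Z1 = 1510.1 rayl, Z2 = 1905.2 rayl
Formula: R = (Z2 - Z1) / (Z2 + Z1)
Numerator: Z2 - Z1 = 1905.2 - 1510.1 = 395.1
Denominator: Z2 + Z1 = 1905.2 + 1510.1 = 3415.3
R = 395.1 / 3415.3 = 0.1157

0.1157


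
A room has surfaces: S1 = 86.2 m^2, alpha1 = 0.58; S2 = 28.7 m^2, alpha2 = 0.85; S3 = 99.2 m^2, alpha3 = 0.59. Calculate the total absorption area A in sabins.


Given surfaces:
  Surface 1: 86.2 * 0.58 = 49.996
  Surface 2: 28.7 * 0.85 = 24.395
  Surface 3: 99.2 * 0.59 = 58.528
Formula: A = sum(Si * alpha_i)
A = 49.996 + 24.395 + 58.528
A = 132.92

132.92 sabins


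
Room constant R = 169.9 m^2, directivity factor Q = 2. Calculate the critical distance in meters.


Given values:
  R = 169.9 m^2, Q = 2
Formula: d_c = 0.141 * sqrt(Q * R)
Compute Q * R = 2 * 169.9 = 339.8
Compute sqrt(339.8) = 18.4337
d_c = 0.141 * 18.4337 = 2.599

2.599 m


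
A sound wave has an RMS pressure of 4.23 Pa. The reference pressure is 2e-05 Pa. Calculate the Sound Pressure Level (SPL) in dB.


Given values:
  p = 4.23 Pa
  p_ref = 2e-05 Pa
Formula: SPL = 20 * log10(p / p_ref)
Compute ratio: p / p_ref = 4.23 / 2e-05 = 211500
Compute log10: log10(211500) = 5.32531
Multiply: SPL = 20 * 5.32531 = 106.51

106.51 dB


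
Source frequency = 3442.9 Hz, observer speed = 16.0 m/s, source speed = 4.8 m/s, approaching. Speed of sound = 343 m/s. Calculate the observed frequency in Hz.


Given values:
  f_s = 3442.9 Hz, v_o = 16.0 m/s, v_s = 4.8 m/s
  Direction: approaching
Formula: f_o = f_s * (c + v_o) / (c - v_s)
Numerator: c + v_o = 343 + 16.0 = 359.0
Denominator: c - v_s = 343 - 4.8 = 338.2
f_o = 3442.9 * 359.0 / 338.2 = 3654.65

3654.65 Hz


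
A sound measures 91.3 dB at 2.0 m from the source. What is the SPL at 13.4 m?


Given values:
  SPL1 = 91.3 dB, r1 = 2.0 m, r2 = 13.4 m
Formula: SPL2 = SPL1 - 20 * log10(r2 / r1)
Compute ratio: r2 / r1 = 13.4 / 2.0 = 6.7
Compute log10: log10(6.7) = 0.826075
Compute drop: 20 * 0.826075 = 16.5215
SPL2 = 91.3 - 16.5215 = 74.78

74.78 dB


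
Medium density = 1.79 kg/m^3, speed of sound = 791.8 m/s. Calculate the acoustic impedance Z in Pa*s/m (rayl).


Given values:
  rho = 1.79 kg/m^3
  c = 791.8 m/s
Formula: Z = rho * c
Z = 1.79 * 791.8
Z = 1417.32

1417.32 rayl


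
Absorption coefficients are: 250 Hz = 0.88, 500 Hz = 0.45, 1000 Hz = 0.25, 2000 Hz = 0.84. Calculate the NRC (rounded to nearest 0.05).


Given values:
  a_250 = 0.88, a_500 = 0.45
  a_1000 = 0.25, a_2000 = 0.84
Formula: NRC = (a250 + a500 + a1000 + a2000) / 4
Sum = 0.88 + 0.45 + 0.25 + 0.84 = 2.42
NRC = 2.42 / 4 = 0.605
Rounded to nearest 0.05: 0.6

0.6


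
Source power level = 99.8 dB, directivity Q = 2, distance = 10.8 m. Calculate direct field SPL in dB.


Given values:
  Lw = 99.8 dB, Q = 2, r = 10.8 m
Formula: SPL = Lw + 10 * log10(Q / (4 * pi * r^2))
Compute 4 * pi * r^2 = 4 * pi * 10.8^2 = 1465.7415
Compute Q / denom = 2 / 1465.7415 = 0.0013645
Compute 10 * log10(0.0013645) = -28.6503
SPL = 99.8 + (-28.6503) = 71.15

71.15 dB


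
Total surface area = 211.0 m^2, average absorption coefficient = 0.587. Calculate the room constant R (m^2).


Given values:
  S = 211.0 m^2, alpha = 0.587
Formula: R = S * alpha / (1 - alpha)
Numerator: 211.0 * 0.587 = 123.857
Denominator: 1 - 0.587 = 0.413
R = 123.857 / 0.413 = 299.9

299.9 m^2


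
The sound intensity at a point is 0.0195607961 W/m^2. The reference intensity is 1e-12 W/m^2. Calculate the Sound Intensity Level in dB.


Given values:
  I = 0.0195607961 W/m^2
  I_ref = 1e-12 W/m^2
Formula: SIL = 10 * log10(I / I_ref)
Compute ratio: I / I_ref = 19560796100
Compute log10: log10(19560796100) = 10.291387
Multiply: SIL = 10 * 10.291387 = 102.91

102.91 dB


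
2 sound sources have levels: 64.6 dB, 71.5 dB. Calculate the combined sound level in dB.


Formula: L_total = 10 * log10( sum(10^(Li/10)) )
  Source 1: 10^(64.6/10) = 2884031.5031
  Source 2: 10^(71.5/10) = 14125375.4462
Sum of linear values = 17009406.9493
L_total = 10 * log10(17009406.9493) = 72.31

72.31 dB


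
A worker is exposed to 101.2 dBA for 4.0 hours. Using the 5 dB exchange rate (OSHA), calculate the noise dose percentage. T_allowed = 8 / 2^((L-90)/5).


Given values:
  L = 101.2 dBA, T = 4.0 hours
Formula: T_allowed = 8 / 2^((L - 90) / 5)
Compute exponent: (101.2 - 90) / 5 = 2.24
Compute 2^(2.24) = 4.723971
T_allowed = 8 / 4.723971 = 1.69349 hours
Dose = (T / T_allowed) * 100
Dose = (4.0 / 1.69349) * 100 = 236.2

236.2 %


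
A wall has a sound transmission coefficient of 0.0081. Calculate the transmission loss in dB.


Given values:
  tau = 0.0081
Formula: TL = 10 * log10(1 / tau)
Compute 1 / tau = 1 / 0.0081 = 123.4568
Compute log10(123.4568) = 2.091515
TL = 10 * 2.091515 = 20.92

20.92 dB


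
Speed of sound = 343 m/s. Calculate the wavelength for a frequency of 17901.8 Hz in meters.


Given values:
  c = 343 m/s, f = 17901.8 Hz
Formula: lambda = c / f
lambda = 343 / 17901.8
lambda = 0.0192

0.0192 m


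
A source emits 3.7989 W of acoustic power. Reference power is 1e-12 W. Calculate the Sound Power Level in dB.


Given values:
  W = 3.7989 W
  W_ref = 1e-12 W
Formula: SWL = 10 * log10(W / W_ref)
Compute ratio: W / W_ref = 3798900000000
Compute log10: log10(3798900000000) = 12.579658
Multiply: SWL = 10 * 12.579658 = 125.8

125.8 dB


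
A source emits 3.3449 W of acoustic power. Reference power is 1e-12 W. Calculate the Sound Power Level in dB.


Given values:
  W = 3.3449 W
  W_ref = 1e-12 W
Formula: SWL = 10 * log10(W / W_ref)
Compute ratio: W / W_ref = 3344900000000
Compute log10: log10(3344900000000) = 12.524383
Multiply: SWL = 10 * 12.524383 = 125.24

125.24 dB


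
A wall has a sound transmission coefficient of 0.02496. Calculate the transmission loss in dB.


Given values:
  tau = 0.02496
Formula: TL = 10 * log10(1 / tau)
Compute 1 / tau = 1 / 0.02496 = 40.0641
Compute log10(40.0641) = 1.602755
TL = 10 * 1.602755 = 16.03

16.03 dB


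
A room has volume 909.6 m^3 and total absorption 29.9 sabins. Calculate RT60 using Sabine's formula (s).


Given values:
  V = 909.6 m^3
  A = 29.9 sabins
Formula: RT60 = 0.161 * V / A
Numerator: 0.161 * 909.6 = 146.4456
RT60 = 146.4456 / 29.9 = 4.898

4.898 s


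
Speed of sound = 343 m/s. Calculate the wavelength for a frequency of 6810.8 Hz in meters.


Given values:
  c = 343 m/s, f = 6810.8 Hz
Formula: lambda = c / f
lambda = 343 / 6810.8
lambda = 0.0504

0.0504 m


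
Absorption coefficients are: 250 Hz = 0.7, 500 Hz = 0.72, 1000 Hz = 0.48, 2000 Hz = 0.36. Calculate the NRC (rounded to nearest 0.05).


Given values:
  a_250 = 0.7, a_500 = 0.72
  a_1000 = 0.48, a_2000 = 0.36
Formula: NRC = (a250 + a500 + a1000 + a2000) / 4
Sum = 0.7 + 0.72 + 0.48 + 0.36 = 2.26
NRC = 2.26 / 4 = 0.565
Rounded to nearest 0.05: 0.55

0.55


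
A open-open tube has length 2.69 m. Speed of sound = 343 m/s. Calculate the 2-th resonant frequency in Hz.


Given values:
  Tube type: open-open, L = 2.69 m, c = 343 m/s, n = 2
Formula: f_n = n * c / (2 * L)
Compute 2 * L = 2 * 2.69 = 5.38
f = 2 * 343 / 5.38
f = 127.51

127.51 Hz


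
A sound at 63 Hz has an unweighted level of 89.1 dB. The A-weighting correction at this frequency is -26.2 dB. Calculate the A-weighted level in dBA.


Given values:
  SPL = 89.1 dB
  A-weighting at 63 Hz = -26.2 dB
Formula: L_A = SPL + A_weight
L_A = 89.1 + (-26.2)
L_A = 62.9

62.9 dBA


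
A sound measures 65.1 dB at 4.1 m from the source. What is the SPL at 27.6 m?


Given values:
  SPL1 = 65.1 dB, r1 = 4.1 m, r2 = 27.6 m
Formula: SPL2 = SPL1 - 20 * log10(r2 / r1)
Compute ratio: r2 / r1 = 27.6 / 4.1 = 6.7317
Compute log10: log10(6.7317) = 0.828125
Compute drop: 20 * 0.828125 = 16.5625
SPL2 = 65.1 - 16.5625 = 48.54

48.54 dB


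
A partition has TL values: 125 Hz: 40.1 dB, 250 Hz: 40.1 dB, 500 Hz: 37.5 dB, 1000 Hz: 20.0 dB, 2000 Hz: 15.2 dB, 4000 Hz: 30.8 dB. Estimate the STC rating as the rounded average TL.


Given TL values at each frequency:
  125 Hz: 40.1 dB
  250 Hz: 40.1 dB
  500 Hz: 37.5 dB
  1000 Hz: 20.0 dB
  2000 Hz: 15.2 dB
  4000 Hz: 30.8 dB
Formula: STC ~ round(average of TL values)
Sum = 40.1 + 40.1 + 37.5 + 20.0 + 15.2 + 30.8 = 183.7
Average = 183.7 / 6 = 30.62
Rounded: 31

31


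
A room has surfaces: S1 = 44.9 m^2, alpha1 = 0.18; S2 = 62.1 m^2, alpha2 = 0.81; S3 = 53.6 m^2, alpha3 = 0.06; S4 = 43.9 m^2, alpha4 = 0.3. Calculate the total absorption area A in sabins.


Given surfaces:
  Surface 1: 44.9 * 0.18 = 8.082
  Surface 2: 62.1 * 0.81 = 50.301
  Surface 3: 53.6 * 0.06 = 3.216
  Surface 4: 43.9 * 0.3 = 13.17
Formula: A = sum(Si * alpha_i)
A = 8.082 + 50.301 + 3.216 + 13.17
A = 74.77

74.77 sabins


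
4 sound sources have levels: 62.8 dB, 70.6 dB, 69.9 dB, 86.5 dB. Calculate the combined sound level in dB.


Formula: L_total = 10 * log10( sum(10^(Li/10)) )
  Source 1: 10^(62.8/10) = 1905460.718
  Source 2: 10^(70.6/10) = 11481536.215
  Source 3: 10^(69.9/10) = 9772372.2096
  Source 4: 10^(86.5/10) = 446683592.151
Sum of linear values = 469842961.2936
L_total = 10 * log10(469842961.2936) = 86.72

86.72 dB


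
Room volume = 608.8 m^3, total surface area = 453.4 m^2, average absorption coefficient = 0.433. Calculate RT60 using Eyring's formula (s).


Given values:
  V = 608.8 m^3, S = 453.4 m^2, alpha = 0.433
Formula: RT60 = 0.161 * V / (-S * ln(1 - alpha))
Compute ln(1 - 0.433) = ln(0.567) = -0.567396
Denominator: -453.4 * -0.567396 = 257.2573
Numerator: 0.161 * 608.8 = 98.0168
RT60 = 98.0168 / 257.2573 = 0.381

0.381 s


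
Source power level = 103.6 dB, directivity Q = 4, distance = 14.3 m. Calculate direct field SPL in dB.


Given values:
  Lw = 103.6 dB, Q = 4, r = 14.3 m
Formula: SPL = Lw + 10 * log10(Q / (4 * pi * r^2))
Compute 4 * pi * r^2 = 4 * pi * 14.3^2 = 2569.6971
Compute Q / denom = 4 / 2569.6971 = 0.0015566
Compute 10 * log10(0.0015566) = -28.0782
SPL = 103.6 + (-28.0782) = 75.52

75.52 dB


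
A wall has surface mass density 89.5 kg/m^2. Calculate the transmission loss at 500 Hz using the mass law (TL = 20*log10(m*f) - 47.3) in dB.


Given values:
  m = 89.5 kg/m^2, f = 500 Hz
Formula: TL = 20 * log10(m * f) - 47.3
Compute m * f = 89.5 * 500 = 44750.0
Compute log10(44750.0) = 4.650793
Compute 20 * 4.650793 = 93.0159
TL = 93.0159 - 47.3 = 45.72

45.72 dB


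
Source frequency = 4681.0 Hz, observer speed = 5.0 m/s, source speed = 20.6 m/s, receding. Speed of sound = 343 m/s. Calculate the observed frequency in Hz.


Given values:
  f_s = 4681.0 Hz, v_o = 5.0 m/s, v_s = 20.6 m/s
  Direction: receding
Formula: f_o = f_s * (c - v_o) / (c + v_s)
Numerator: c - v_o = 343 - 5.0 = 338.0
Denominator: c + v_s = 343 + 20.6 = 363.6
f_o = 4681.0 * 338.0 / 363.6 = 4351.42

4351.42 Hz


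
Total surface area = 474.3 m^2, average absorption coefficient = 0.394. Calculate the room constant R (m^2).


Given values:
  S = 474.3 m^2, alpha = 0.394
Formula: R = S * alpha / (1 - alpha)
Numerator: 474.3 * 0.394 = 186.8742
Denominator: 1 - 0.394 = 0.606
R = 186.8742 / 0.606 = 308.37

308.37 m^2


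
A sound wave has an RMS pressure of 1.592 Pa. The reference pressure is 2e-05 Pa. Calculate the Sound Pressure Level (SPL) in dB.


Given values:
  p = 1.592 Pa
  p_ref = 2e-05 Pa
Formula: SPL = 20 * log10(p / p_ref)
Compute ratio: p / p_ref = 1.592 / 2e-05 = 79600
Compute log10: log10(79600) = 4.900913
Multiply: SPL = 20 * 4.900913 = 98.02

98.02 dB


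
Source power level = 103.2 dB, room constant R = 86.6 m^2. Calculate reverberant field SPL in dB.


Given values:
  Lw = 103.2 dB, R = 86.6 m^2
Formula: SPL = Lw + 10 * log10(4 / R)
Compute 4 / R = 4 / 86.6 = 0.046189
Compute 10 * log10(0.046189) = -13.3546
SPL = 103.2 + (-13.3546) = 89.85

89.85 dB


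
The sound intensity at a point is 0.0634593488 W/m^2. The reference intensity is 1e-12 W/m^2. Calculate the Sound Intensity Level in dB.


Given values:
  I = 0.0634593488 W/m^2
  I_ref = 1e-12 W/m^2
Formula: SIL = 10 * log10(I / I_ref)
Compute ratio: I / I_ref = 63459348800
Compute log10: log10(63459348800) = 10.802496
Multiply: SIL = 10 * 10.802496 = 108.02

108.02 dB


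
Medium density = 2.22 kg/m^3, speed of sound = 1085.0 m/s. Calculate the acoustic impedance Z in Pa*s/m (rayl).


Given values:
  rho = 2.22 kg/m^3
  c = 1085.0 m/s
Formula: Z = rho * c
Z = 2.22 * 1085.0
Z = 2408.7

2408.7 rayl


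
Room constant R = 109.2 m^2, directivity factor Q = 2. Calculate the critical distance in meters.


Given values:
  R = 109.2 m^2, Q = 2
Formula: d_c = 0.141 * sqrt(Q * R)
Compute Q * R = 2 * 109.2 = 218.4
Compute sqrt(218.4) = 14.7784
d_c = 0.141 * 14.7784 = 2.084

2.084 m


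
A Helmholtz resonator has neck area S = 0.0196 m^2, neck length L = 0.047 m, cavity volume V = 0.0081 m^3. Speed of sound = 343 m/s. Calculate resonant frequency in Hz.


Given values:
  S = 0.0196 m^2, L = 0.047 m, V = 0.0081 m^3, c = 343 m/s
Formula: f = (c / (2*pi)) * sqrt(S / (V * L))
Compute V * L = 0.0081 * 0.047 = 0.0003807
Compute S / (V * L) = 0.0196 / 0.0003807 = 51.4841
Compute sqrt(51.4841) = 7.175242
Compute c / (2*pi) = 343 / 6.283185 = 54.590148
f = 54.590148 * 7.175242 = 391.7

391.7 Hz


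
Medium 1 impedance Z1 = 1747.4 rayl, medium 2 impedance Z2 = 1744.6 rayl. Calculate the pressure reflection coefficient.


Given values:
  Z1 = 1747.4 rayl, Z2 = 1744.6 rayl
Formula: R = (Z2 - Z1) / (Z2 + Z1)
Numerator: Z2 - Z1 = 1744.6 - 1747.4 = -2.8
Denominator: Z2 + Z1 = 1744.6 + 1747.4 = 3492.0
R = -2.8 / 3492.0 = -0.0008

-0.0008


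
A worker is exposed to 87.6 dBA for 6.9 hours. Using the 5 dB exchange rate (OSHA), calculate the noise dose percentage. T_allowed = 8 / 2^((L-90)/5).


Given values:
  L = 87.6 dBA, T = 6.9 hours
Formula: T_allowed = 8 / 2^((L - 90) / 5)
Compute exponent: (87.6 - 90) / 5 = -0.48
Compute 2^(-0.48) = 0.716978
T_allowed = 8 / 0.716978 = 11.157943 hours
Dose = (T / T_allowed) * 100
Dose = (6.9 / 11.157943) * 100 = 61.84

61.84 %


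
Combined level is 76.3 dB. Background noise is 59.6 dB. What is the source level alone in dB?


Given values:
  L_total = 76.3 dB, L_bg = 59.6 dB
Formula: L_source = 10 * log10(10^(L_total/10) - 10^(L_bg/10))
Convert to linear:
  10^(76.3/10) = 42657951.8802
  10^(59.6/10) = 912010.8394
Difference: 42657951.8802 - 912010.8394 = 41745941.0408
L_source = 10 * log10(41745941.0408) = 76.21

76.21 dB


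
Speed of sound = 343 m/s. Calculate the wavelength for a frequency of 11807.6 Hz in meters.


Given values:
  c = 343 m/s, f = 11807.6 Hz
Formula: lambda = c / f
lambda = 343 / 11807.6
lambda = 0.029

0.029 m


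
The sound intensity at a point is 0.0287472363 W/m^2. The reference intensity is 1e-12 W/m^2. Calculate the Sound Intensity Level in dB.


Given values:
  I = 0.0287472363 W/m^2
  I_ref = 1e-12 W/m^2
Formula: SIL = 10 * log10(I / I_ref)
Compute ratio: I / I_ref = 28747236300
Compute log10: log10(28747236300) = 10.458596
Multiply: SIL = 10 * 10.458596 = 104.59

104.59 dB


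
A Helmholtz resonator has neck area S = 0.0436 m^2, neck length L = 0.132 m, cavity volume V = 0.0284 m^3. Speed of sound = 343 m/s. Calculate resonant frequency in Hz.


Given values:
  S = 0.0436 m^2, L = 0.132 m, V = 0.0284 m^3, c = 343 m/s
Formula: f = (c / (2*pi)) * sqrt(S / (V * L))
Compute V * L = 0.0284 * 0.132 = 0.0037488
Compute S / (V * L) = 0.0436 / 0.0037488 = 11.6304
Compute sqrt(11.6304) = 3.410337
Compute c / (2*pi) = 343 / 6.283185 = 54.590148
f = 54.590148 * 3.410337 = 186.17

186.17 Hz


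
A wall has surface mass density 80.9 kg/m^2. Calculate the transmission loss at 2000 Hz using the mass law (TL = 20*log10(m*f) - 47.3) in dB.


Given values:
  m = 80.9 kg/m^2, f = 2000 Hz
Formula: TL = 20 * log10(m * f) - 47.3
Compute m * f = 80.9 * 2000 = 161800.0
Compute log10(161800.0) = 5.208979
Compute 20 * 5.208979 = 104.1796
TL = 104.1796 - 47.3 = 56.88

56.88 dB


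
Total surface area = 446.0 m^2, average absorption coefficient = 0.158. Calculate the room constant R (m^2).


Given values:
  S = 446.0 m^2, alpha = 0.158
Formula: R = S * alpha / (1 - alpha)
Numerator: 446.0 * 0.158 = 70.468
Denominator: 1 - 0.158 = 0.842
R = 70.468 / 0.842 = 83.69

83.69 m^2


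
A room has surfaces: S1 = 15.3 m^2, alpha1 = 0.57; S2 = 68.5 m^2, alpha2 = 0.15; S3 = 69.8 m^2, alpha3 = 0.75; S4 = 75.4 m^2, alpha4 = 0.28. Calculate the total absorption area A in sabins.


Given surfaces:
  Surface 1: 15.3 * 0.57 = 8.721
  Surface 2: 68.5 * 0.15 = 10.275
  Surface 3: 69.8 * 0.75 = 52.35
  Surface 4: 75.4 * 0.28 = 21.112
Formula: A = sum(Si * alpha_i)
A = 8.721 + 10.275 + 52.35 + 21.112
A = 92.46

92.46 sabins


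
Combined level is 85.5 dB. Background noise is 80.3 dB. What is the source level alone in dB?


Given values:
  L_total = 85.5 dB, L_bg = 80.3 dB
Formula: L_source = 10 * log10(10^(L_total/10) - 10^(L_bg/10))
Convert to linear:
  10^(85.5/10) = 354813389.2336
  10^(80.3/10) = 107151930.5238
Difference: 354813389.2336 - 107151930.5238 = 247661458.7098
L_source = 10 * log10(247661458.7098) = 83.94

83.94 dB


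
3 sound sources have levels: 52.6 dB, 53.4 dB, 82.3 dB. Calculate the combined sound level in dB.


Formula: L_total = 10 * log10( sum(10^(Li/10)) )
  Source 1: 10^(52.6/10) = 181970.0859
  Source 2: 10^(53.4/10) = 218776.1624
  Source 3: 10^(82.3/10) = 169824365.2462
Sum of linear values = 170225111.4945
L_total = 10 * log10(170225111.4945) = 82.31

82.31 dB


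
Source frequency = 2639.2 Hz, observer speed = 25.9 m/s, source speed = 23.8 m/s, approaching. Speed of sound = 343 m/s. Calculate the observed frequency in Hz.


Given values:
  f_s = 2639.2 Hz, v_o = 25.9 m/s, v_s = 23.8 m/s
  Direction: approaching
Formula: f_o = f_s * (c + v_o) / (c - v_s)
Numerator: c + v_o = 343 + 25.9 = 368.9
Denominator: c - v_s = 343 - 23.8 = 319.2
f_o = 2639.2 * 368.9 / 319.2 = 3050.13

3050.13 Hz


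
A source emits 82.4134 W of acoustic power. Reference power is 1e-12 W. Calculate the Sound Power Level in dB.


Given values:
  W = 82.4134 W
  W_ref = 1e-12 W
Formula: SWL = 10 * log10(W / W_ref)
Compute ratio: W / W_ref = 82413400000000
Compute log10: log10(82413400000000) = 13.915998
Multiply: SWL = 10 * 13.915998 = 139.16

139.16 dB


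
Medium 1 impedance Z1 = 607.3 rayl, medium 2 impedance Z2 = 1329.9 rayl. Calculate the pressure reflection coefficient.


Given values:
  Z1 = 607.3 rayl, Z2 = 1329.9 rayl
Formula: R = (Z2 - Z1) / (Z2 + Z1)
Numerator: Z2 - Z1 = 1329.9 - 607.3 = 722.6
Denominator: Z2 + Z1 = 1329.9 + 607.3 = 1937.2
R = 722.6 / 1937.2 = 0.373

0.373


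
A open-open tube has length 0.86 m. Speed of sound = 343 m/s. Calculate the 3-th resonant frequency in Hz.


Given values:
  Tube type: open-open, L = 0.86 m, c = 343 m/s, n = 3
Formula: f_n = n * c / (2 * L)
Compute 2 * L = 2 * 0.86 = 1.72
f = 3 * 343 / 1.72
f = 598.26

598.26 Hz


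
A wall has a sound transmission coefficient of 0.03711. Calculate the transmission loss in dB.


Given values:
  tau = 0.03711
Formula: TL = 10 * log10(1 / tau)
Compute 1 / tau = 1 / 0.03711 = 26.9469
Compute log10(26.9469) = 1.430509
TL = 10 * 1.430509 = 14.31

14.31 dB


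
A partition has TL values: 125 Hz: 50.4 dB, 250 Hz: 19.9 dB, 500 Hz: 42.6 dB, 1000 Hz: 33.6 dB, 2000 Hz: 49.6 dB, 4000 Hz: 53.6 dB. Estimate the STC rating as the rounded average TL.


Given TL values at each frequency:
  125 Hz: 50.4 dB
  250 Hz: 19.9 dB
  500 Hz: 42.6 dB
  1000 Hz: 33.6 dB
  2000 Hz: 49.6 dB
  4000 Hz: 53.6 dB
Formula: STC ~ round(average of TL values)
Sum = 50.4 + 19.9 + 42.6 + 33.6 + 49.6 + 53.6 = 249.7
Average = 249.7 / 6 = 41.62
Rounded: 42

42


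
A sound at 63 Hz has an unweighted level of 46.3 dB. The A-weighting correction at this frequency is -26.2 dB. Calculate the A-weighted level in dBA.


Given values:
  SPL = 46.3 dB
  A-weighting at 63 Hz = -26.2 dB
Formula: L_A = SPL + A_weight
L_A = 46.3 + (-26.2)
L_A = 20.1

20.1 dBA


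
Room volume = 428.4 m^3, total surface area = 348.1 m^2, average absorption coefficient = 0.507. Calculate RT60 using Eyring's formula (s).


Given values:
  V = 428.4 m^3, S = 348.1 m^2, alpha = 0.507
Formula: RT60 = 0.161 * V / (-S * ln(1 - alpha))
Compute ln(1 - 0.507) = ln(0.493) = -0.707246
Denominator: -348.1 * -0.707246 = 246.1923
Numerator: 0.161 * 428.4 = 68.9724
RT60 = 68.9724 / 246.1923 = 0.28

0.28 s


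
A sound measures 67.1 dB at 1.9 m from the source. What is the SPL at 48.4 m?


Given values:
  SPL1 = 67.1 dB, r1 = 1.9 m, r2 = 48.4 m
Formula: SPL2 = SPL1 - 20 * log10(r2 / r1)
Compute ratio: r2 / r1 = 48.4 / 1.9 = 25.4737
Compute log10: log10(25.4737) = 1.406092
Compute drop: 20 * 1.406092 = 28.1218
SPL2 = 67.1 - 28.1218 = 38.98

38.98 dB


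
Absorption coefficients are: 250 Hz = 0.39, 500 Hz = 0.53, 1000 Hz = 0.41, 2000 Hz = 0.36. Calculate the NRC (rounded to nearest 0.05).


Given values:
  a_250 = 0.39, a_500 = 0.53
  a_1000 = 0.41, a_2000 = 0.36
Formula: NRC = (a250 + a500 + a1000 + a2000) / 4
Sum = 0.39 + 0.53 + 0.41 + 0.36 = 1.69
NRC = 1.69 / 4 = 0.4225
Rounded to nearest 0.05: 0.4

0.4


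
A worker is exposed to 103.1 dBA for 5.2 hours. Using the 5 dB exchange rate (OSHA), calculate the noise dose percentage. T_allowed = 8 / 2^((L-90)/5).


Given values:
  L = 103.1 dBA, T = 5.2 hours
Formula: T_allowed = 8 / 2^((L - 90) / 5)
Compute exponent: (103.1 - 90) / 5 = 2.62
Compute 2^(2.62) = 6.147501
T_allowed = 8 / 6.147501 = 1.301342 hours
Dose = (T / T_allowed) * 100
Dose = (5.2 / 1.301342) * 100 = 399.59

399.59 %


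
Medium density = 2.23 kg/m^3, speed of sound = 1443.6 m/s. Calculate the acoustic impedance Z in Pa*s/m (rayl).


Given values:
  rho = 2.23 kg/m^3
  c = 1443.6 m/s
Formula: Z = rho * c
Z = 2.23 * 1443.6
Z = 3219.23

3219.23 rayl


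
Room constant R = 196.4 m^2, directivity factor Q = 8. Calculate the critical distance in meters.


Given values:
  R = 196.4 m^2, Q = 8
Formula: d_c = 0.141 * sqrt(Q * R)
Compute Q * R = 8 * 196.4 = 1571.2
Compute sqrt(1571.2) = 39.6384
d_c = 0.141 * 39.6384 = 5.589

5.589 m


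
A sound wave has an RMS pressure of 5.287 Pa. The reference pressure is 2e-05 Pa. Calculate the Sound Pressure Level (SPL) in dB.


Given values:
  p = 5.287 Pa
  p_ref = 2e-05 Pa
Formula: SPL = 20 * log10(p / p_ref)
Compute ratio: p / p_ref = 5.287 / 2e-05 = 264350
Compute log10: log10(264350) = 5.422179
Multiply: SPL = 20 * 5.422179 = 108.44

108.44 dB


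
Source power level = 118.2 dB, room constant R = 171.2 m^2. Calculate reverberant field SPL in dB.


Given values:
  Lw = 118.2 dB, R = 171.2 m^2
Formula: SPL = Lw + 10 * log10(4 / R)
Compute 4 / R = 4 / 171.2 = 0.023364
Compute 10 * log10(0.023364) = -16.3145
SPL = 118.2 + (-16.3145) = 101.89

101.89 dB


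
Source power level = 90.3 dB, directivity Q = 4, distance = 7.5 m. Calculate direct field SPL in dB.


Given values:
  Lw = 90.3 dB, Q = 4, r = 7.5 m
Formula: SPL = Lw + 10 * log10(Q / (4 * pi * r^2))
Compute 4 * pi * r^2 = 4 * pi * 7.5^2 = 706.8583
Compute Q / denom = 4 / 706.8583 = 0.00565884
Compute 10 * log10(0.00565884) = -22.4727
SPL = 90.3 + (-22.4727) = 67.83

67.83 dB


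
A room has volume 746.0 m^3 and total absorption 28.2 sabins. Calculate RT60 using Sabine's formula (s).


Given values:
  V = 746.0 m^3
  A = 28.2 sabins
Formula: RT60 = 0.161 * V / A
Numerator: 0.161 * 746.0 = 120.106
RT60 = 120.106 / 28.2 = 4.259

4.259 s


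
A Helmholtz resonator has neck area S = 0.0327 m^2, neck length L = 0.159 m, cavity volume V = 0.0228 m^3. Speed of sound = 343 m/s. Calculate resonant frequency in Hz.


Given values:
  S = 0.0327 m^2, L = 0.159 m, V = 0.0228 m^3, c = 343 m/s
Formula: f = (c / (2*pi)) * sqrt(S / (V * L))
Compute V * L = 0.0228 * 0.159 = 0.0036252
Compute S / (V * L) = 0.0327 / 0.0036252 = 9.0202
Compute sqrt(9.0202) = 3.003365
Compute c / (2*pi) = 343 / 6.283185 = 54.590148
f = 54.590148 * 3.003365 = 163.95

163.95 Hz


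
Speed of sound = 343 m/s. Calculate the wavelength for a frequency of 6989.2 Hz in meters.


Given values:
  c = 343 m/s, f = 6989.2 Hz
Formula: lambda = c / f
lambda = 343 / 6989.2
lambda = 0.0491

0.0491 m


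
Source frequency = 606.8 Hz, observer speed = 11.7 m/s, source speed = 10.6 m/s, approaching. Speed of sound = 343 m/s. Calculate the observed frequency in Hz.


Given values:
  f_s = 606.8 Hz, v_o = 11.7 m/s, v_s = 10.6 m/s
  Direction: approaching
Formula: f_o = f_s * (c + v_o) / (c - v_s)
Numerator: c + v_o = 343 + 11.7 = 354.7
Denominator: c - v_s = 343 - 10.6 = 332.4
f_o = 606.8 * 354.7 / 332.4 = 647.51

647.51 Hz
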